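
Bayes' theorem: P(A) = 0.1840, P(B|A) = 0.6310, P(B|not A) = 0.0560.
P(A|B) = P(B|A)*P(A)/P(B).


P(B) = P(B|A)*P(A) + P(B|A')*P(A')
= 0.6310*0.1840 + 0.0560*0.8160
= 0.116104 + 0.045696 = 0.161800
P(A|B) = 0.116104/0.161800 = 0.7176

P(A|B) = 0.7176


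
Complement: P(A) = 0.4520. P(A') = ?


P(not A) = 1 - 0.4520 = 0.5480

P(not A) = 0.5480


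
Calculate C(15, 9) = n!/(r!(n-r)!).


C(15,9) = 15!/(9! × 6!)
= 1307674368000/(362880 × 720)
= 5005

C(15,9) = 5005


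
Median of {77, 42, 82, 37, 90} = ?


Sorted: 37, 42, 77, 82, 90
n = 5 (odd)
Middle value = 77

Median = 77


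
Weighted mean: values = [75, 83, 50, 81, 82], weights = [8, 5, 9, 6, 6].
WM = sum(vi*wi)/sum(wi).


Numerator = 75*8 + 83*5 + 50*9 + 81*6 + 82*6 = 2443
Denominator = 8 + 5 + 9 + 6 + 6 = 34
WM = 2443/34 = 71.8529

WM = 71.8529


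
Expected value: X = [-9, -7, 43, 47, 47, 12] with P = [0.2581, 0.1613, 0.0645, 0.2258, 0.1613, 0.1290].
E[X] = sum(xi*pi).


E[X] = -9*0.2581 - 7*0.1613 + 43*0.0645 + 47*0.2258 + 47*0.1613 + 12*0.1290
= -2.3229 - 1.1291 + 2.7735 + 10.6126 + 7.5811 + 1.5480
= 19.0632

E[X] = 19.0632


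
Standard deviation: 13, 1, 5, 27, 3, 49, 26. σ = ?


Mean = 17.7143
Variance = 259.0612
SD = sqrt(259.0612) = 16.0954

SD = 16.0954


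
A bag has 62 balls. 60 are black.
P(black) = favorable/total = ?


P = 60/62 = 0.9677

P = 0.9677


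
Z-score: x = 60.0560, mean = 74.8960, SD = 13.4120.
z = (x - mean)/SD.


z = (60.0560 - 74.8960)/13.4120
= -14.8400/13.4120
= -1.1065

z = -1.1065


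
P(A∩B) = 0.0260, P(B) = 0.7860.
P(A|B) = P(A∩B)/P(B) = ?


P(A|B) = 0.0260/0.7860 = 0.0331

P(A|B) = 0.0331


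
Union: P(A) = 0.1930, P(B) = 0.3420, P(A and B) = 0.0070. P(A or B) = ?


P(A∪B) = 0.1930 + 0.3420 - 0.0070
= 0.5350 - 0.0070
= 0.5280

P(A∪B) = 0.5280


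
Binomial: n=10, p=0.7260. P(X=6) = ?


C(10,6) = 210
p^6 = 0.146427
(1-p)^4 = 0.005636
P = 210 * 0.146427 * 0.005636 = 0.1733

P(X=6) = 0.1733


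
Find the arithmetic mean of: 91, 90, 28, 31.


Sum = 91 + 90 + 28 + 31 = 240
n = 4
Mean = 240/4 = 60.0000

Mean = 60.0000


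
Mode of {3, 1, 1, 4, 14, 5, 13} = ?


Frequencies: 1:2, 3:1, 4:1, 5:1, 13:1, 14:1
Max frequency = 2
Mode = 1

Mode = 1


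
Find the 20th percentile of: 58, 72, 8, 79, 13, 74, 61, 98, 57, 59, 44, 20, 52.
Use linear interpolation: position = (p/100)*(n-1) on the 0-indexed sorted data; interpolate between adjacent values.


Sorted: 8, 13, 20, 44, 52, 57, 58, 59, 61, 72, 74, 79, 98
n = 13
Index = 20/100 * 12 = 2.4000
Lower = data[2] = 20, Upper = data[3] = 44
P20 = 20 + 0.4000*(24) = 29.6000

P20 = 29.6000


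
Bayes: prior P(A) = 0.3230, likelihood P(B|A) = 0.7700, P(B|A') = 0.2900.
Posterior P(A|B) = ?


P(B) = P(B|A)*P(A) + P(B|A')*P(A')
= 0.7700*0.3230 + 0.2900*0.6770
= 0.248710 + 0.196330 = 0.445040
P(A|B) = 0.248710/0.445040 = 0.5588

P(A|B) = 0.5588


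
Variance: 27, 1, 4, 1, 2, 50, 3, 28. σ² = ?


Mean = 14.5000
Squared deviations: 156.2500, 182.2500, 110.2500, 182.2500, 156.2500, 1260.2500, 132.2500, 182.2500
Sum = 2362.0000
Variance = 2362.0000/8 = 295.2500

Variance = 295.2500


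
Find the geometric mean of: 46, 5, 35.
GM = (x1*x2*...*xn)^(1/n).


Product = 46 × 5 × 35 = 8050
GM = 8050^(1/3) = 20.0416

GM = 20.0416


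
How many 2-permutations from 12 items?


P(12,2) = 12!/10!
= 479001600/3628800
= 132

P(12,2) = 132


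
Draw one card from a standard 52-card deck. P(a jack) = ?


4 jacks in 52 cards
P = 4/52 = 0.0769

P = 0.0769


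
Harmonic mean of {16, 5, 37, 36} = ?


Sum of reciprocals = 1/16 + 1/5 + 1/37 + 1/36 = 0.317305
HM = 4/0.317305 = 12.6062

HM = 12.6062


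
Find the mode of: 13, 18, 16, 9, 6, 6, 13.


Frequencies: 6:2, 9:1, 13:2, 16:1, 18:1
Max frequency = 2
Mode = 6, 13

Mode = 6, 13


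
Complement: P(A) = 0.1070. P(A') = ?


P(not A) = 1 - 0.1070 = 0.8930

P(not A) = 0.8930


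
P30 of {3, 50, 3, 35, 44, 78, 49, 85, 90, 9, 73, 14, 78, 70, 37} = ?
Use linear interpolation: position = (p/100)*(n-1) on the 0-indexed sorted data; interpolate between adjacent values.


Sorted: 3, 3, 9, 14, 35, 37, 44, 49, 50, 70, 73, 78, 78, 85, 90
n = 15
Index = 30/100 * 14 = 4.2000
Lower = data[4] = 35, Upper = data[5] = 37
P30 = 35 + 0.2000*(2) = 35.4000

P30 = 35.4000


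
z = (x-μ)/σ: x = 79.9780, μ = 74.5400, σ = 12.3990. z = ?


z = (79.9780 - 74.5400)/12.3990
= 5.4380/12.3990
= 0.4386

z = 0.4386


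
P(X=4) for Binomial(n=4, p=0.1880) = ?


C(4,4) = 1
p^4 = 0.001249
(1-p)^0 = 1.000000
P = 1 * 0.001249 * 1.000000 = 0.0012

P(X=4) = 0.0012


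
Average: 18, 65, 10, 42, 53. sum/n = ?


Sum = 18 + 65 + 10 + 42 + 53 = 188
n = 5
Mean = 188/5 = 37.6000

Mean = 37.6000


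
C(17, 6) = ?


C(17,6) = 17!/(6! × 11!)
= 355687428096000/(720 × 39916800)
= 12376

C(17,6) = 12376


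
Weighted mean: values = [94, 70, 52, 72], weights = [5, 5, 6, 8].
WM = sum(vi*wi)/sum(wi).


Numerator = 94*5 + 70*5 + 52*6 + 72*8 = 1708
Denominator = 5 + 5 + 6 + 8 = 24
WM = 1708/24 = 71.1667

WM = 71.1667


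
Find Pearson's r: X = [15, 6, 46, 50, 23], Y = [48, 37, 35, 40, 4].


Mean X = 28.0000, Mean Y = 32.8000
SD X = 17.239490, SD Y = 15.065192
Cov = 10.400000
r = 10.400000/(17.239490*15.065192) = 0.0400

r = 0.0400


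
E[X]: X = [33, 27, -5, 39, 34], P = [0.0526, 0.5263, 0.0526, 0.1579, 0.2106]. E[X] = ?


E[X] = 33*0.0526 + 27*0.5263 - 5*0.0526 + 39*0.1579 + 34*0.2106
= 1.7358 + 14.2101 - 0.2630 + 6.1581 + 7.1604
= 29.0014

E[X] = 29.0014


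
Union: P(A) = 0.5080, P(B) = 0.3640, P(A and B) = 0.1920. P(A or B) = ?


P(A∪B) = 0.5080 + 0.3640 - 0.1920
= 0.8720 - 0.1920
= 0.6800

P(A∪B) = 0.6800


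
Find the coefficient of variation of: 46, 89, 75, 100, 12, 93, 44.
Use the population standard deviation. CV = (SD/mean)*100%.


Mean = 65.5714
SD = 29.9850
CV = (29.9850/65.5714)*100 = 45.7288%

CV = 45.7288%


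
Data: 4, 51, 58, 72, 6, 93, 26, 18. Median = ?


Sorted: 4, 6, 18, 26, 51, 58, 72, 93
n = 8 (even)
Middle values: 26 and 51
Median = (26+51)/2 = 38.5000

Median = 38.5000


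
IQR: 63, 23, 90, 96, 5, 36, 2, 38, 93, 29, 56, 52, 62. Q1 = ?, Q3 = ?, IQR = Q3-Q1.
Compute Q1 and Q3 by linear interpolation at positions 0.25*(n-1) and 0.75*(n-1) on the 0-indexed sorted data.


Sorted: 2, 5, 23, 29, 36, 38, 52, 56, 62, 63, 90, 93, 96
Q1 (25th %ile) = 29.0000
Q3 (75th %ile) = 63.0000
IQR = 63.0000 - 29.0000 = 34.0000

IQR = 34.0000


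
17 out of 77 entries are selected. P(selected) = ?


P = 17/77 = 0.2208

P = 0.2208


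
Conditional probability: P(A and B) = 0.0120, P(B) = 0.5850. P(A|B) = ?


P(A|B) = 0.0120/0.5850 = 0.0205

P(A|B) = 0.0205


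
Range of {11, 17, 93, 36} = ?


Max = 93, Min = 11
Range = 93 - 11 = 82

Range = 82


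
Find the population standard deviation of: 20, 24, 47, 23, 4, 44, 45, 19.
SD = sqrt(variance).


Mean = 28.2500
Variance = 208.4375
SD = sqrt(208.4375) = 14.4374

SD = 14.4374


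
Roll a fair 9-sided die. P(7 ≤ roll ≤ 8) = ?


Favorable outcomes (7 ≤ roll ≤ 8): 2
Total outcomes = 9
P = 2/9 = 0.2222

P = 0.2222


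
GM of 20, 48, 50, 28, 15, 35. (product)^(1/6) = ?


Product = 20 × 48 × 50 × 28 × 15 × 35 = 705600000
GM = 705600000^(1/6) = 29.8373

GM = 29.8373


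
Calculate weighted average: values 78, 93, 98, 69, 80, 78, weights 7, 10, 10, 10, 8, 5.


Numerator = 78*7 + 93*10 + 98*10 + 69*10 + 80*8 + 78*5 = 4176
Denominator = 7 + 10 + 10 + 10 + 8 + 5 = 50
WM = 4176/50 = 83.5200

WM = 83.5200


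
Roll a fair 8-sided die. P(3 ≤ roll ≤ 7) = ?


Favorable outcomes (3 ≤ roll ≤ 7): 5
Total outcomes = 8
P = 5/8 = 0.6250

P = 0.6250


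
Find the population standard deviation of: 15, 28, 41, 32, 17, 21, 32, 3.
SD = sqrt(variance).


Mean = 23.6250
Variance = 126.4844
SD = sqrt(126.4844) = 11.2465

SD = 11.2465


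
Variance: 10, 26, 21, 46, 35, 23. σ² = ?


Mean = 26.8333
Squared deviations: 283.3611, 0.6944, 34.0278, 367.3611, 66.6944, 14.6944
Sum = 766.8333
Variance = 766.8333/6 = 127.8056

Variance = 127.8056


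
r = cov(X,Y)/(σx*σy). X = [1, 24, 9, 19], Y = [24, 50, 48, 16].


Mean X = 13.2500, Mean Y = 34.5000
SD X = 8.898736, SD Y = 14.790199
Cov = 32.875000
r = 32.875000/(8.898736*14.790199) = 0.2498

r = 0.2498


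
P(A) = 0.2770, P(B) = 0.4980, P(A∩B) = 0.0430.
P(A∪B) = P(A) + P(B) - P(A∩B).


P(A∪B) = 0.2770 + 0.4980 - 0.0430
= 0.7750 - 0.0430
= 0.7320

P(A∪B) = 0.7320


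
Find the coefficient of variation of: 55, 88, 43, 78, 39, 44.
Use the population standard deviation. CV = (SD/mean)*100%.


Mean = 57.8333
SD = 18.6674
CV = (18.6674/57.8333)*100 = 32.2779%

CV = 32.2779%


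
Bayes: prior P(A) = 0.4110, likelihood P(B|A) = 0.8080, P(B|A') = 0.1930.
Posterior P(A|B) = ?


P(B) = P(B|A)*P(A) + P(B|A')*P(A')
= 0.8080*0.4110 + 0.1930*0.5890
= 0.332088 + 0.113677 = 0.445765
P(A|B) = 0.332088/0.445765 = 0.7450

P(A|B) = 0.7450


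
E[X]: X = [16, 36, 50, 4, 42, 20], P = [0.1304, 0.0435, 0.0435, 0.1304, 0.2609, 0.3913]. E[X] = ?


E[X] = 16*0.1304 + 36*0.0435 + 50*0.0435 + 4*0.1304 + 42*0.2609 + 20*0.3913
= 2.0864 + 1.5660 + 2.1750 + 0.5216 + 10.9578 + 7.8260
= 25.1328

E[X] = 25.1328


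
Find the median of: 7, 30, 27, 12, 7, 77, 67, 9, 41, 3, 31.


Sorted: 3, 7, 7, 9, 12, 27, 30, 31, 41, 67, 77
n = 11 (odd)
Middle value = 27

Median = 27


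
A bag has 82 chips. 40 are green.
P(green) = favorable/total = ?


P = 40/82 = 0.4878

P = 0.4878


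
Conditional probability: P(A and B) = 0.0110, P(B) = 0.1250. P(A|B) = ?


P(A|B) = 0.0110/0.1250 = 0.0880

P(A|B) = 0.0880


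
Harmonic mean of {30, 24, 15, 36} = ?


Sum of reciprocals = 1/30 + 1/24 + 1/15 + 1/36 = 0.169444
HM = 4/0.169444 = 23.6066

HM = 23.6066


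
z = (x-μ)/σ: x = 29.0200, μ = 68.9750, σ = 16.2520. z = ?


z = (29.0200 - 68.9750)/16.2520
= -39.9550/16.2520
= -2.4585

z = -2.4585


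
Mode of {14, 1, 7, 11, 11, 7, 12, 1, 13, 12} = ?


Frequencies: 1:2, 7:2, 11:2, 12:2, 13:1, 14:1
Max frequency = 2
Mode = 1, 7, 11, 12

Mode = 1, 7, 11, 12


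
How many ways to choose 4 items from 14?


C(14,4) = 14!/(4! × 10!)
= 87178291200/(24 × 3628800)
= 1001

C(14,4) = 1001


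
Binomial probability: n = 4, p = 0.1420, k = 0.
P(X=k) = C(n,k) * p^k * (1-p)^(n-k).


C(4,0) = 1
p^0 = 1.000000
(1-p)^4 = 0.541937
P = 1 * 1.000000 * 0.541937 = 0.5419

P(X=0) = 0.5419


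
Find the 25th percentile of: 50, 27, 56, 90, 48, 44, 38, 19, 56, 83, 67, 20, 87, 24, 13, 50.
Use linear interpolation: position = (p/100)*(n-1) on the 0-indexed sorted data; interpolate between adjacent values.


Sorted: 13, 19, 20, 24, 27, 38, 44, 48, 50, 50, 56, 56, 67, 83, 87, 90
n = 16
Index = 25/100 * 15 = 3.7500
Lower = data[3] = 24, Upper = data[4] = 27
P25 = 24 + 0.7500*(3) = 26.2500

P25 = 26.2500


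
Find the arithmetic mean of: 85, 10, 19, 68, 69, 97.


Sum = 85 + 10 + 19 + 68 + 69 + 97 = 348
n = 6
Mean = 348/6 = 58.0000

Mean = 58.0000


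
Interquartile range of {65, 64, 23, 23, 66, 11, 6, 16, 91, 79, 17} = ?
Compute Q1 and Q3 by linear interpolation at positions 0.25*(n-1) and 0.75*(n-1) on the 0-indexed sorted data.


Sorted: 6, 11, 16, 17, 23, 23, 64, 65, 66, 79, 91
Q1 (25th %ile) = 16.5000
Q3 (75th %ile) = 65.5000
IQR = 65.5000 - 16.5000 = 49.0000

IQR = 49.0000


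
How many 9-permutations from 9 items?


P(9,9) = 9!/0!
= 362880/1
= 362880

P(9,9) = 362880


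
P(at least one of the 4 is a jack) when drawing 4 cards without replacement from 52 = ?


P(at least one) = 1 - P(none)
P(none) = (48/52) × (47/51) × (46/50) × (45/49) = 0.718737
P(at least one) = 1 - 0.718737 = 0.2813

P = 0.2813


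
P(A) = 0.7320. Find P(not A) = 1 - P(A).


P(not A) = 1 - 0.7320 = 0.2680

P(not A) = 0.2680


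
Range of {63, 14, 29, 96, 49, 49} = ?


Max = 96, Min = 14
Range = 96 - 14 = 82

Range = 82


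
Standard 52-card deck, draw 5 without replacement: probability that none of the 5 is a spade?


P(no spades) = (39/52) × (38/51) × (37/50) × (36/49) × (35/48)
= 0.2215

P = 0.2215


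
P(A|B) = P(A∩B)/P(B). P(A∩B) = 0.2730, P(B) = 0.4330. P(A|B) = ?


P(A|B) = 0.2730/0.4330 = 0.6305

P(A|B) = 0.6305


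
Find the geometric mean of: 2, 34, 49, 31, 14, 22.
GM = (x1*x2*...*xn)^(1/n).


Product = 2 × 34 × 49 × 31 × 14 × 22 = 31813936
GM = 31813936^(1/6) = 17.8007

GM = 17.8007


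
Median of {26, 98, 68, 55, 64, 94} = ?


Sorted: 26, 55, 64, 68, 94, 98
n = 6 (even)
Middle values: 64 and 68
Median = (64+68)/2 = 66.0000

Median = 66.0000


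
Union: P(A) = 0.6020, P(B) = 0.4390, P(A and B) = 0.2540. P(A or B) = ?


P(A∪B) = 0.6020 + 0.4390 - 0.2540
= 1.0410 - 0.2540
= 0.7870

P(A∪B) = 0.7870


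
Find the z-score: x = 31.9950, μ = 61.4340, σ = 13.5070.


z = (31.9950 - 61.4340)/13.5070
= -29.4390/13.5070
= -2.1795

z = -2.1795


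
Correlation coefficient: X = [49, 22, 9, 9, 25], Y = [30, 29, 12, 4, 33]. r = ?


Mean X = 22.8000, Mean Y = 21.6000
SD X = 14.647867, SD Y = 11.464729
Cov = 122.920000
r = 122.920000/(14.647867*11.464729) = 0.7320

r = 0.7320


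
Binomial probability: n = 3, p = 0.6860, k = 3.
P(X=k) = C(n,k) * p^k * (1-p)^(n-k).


C(3,3) = 1
p^3 = 0.322829
(1-p)^0 = 1.000000
P = 1 * 0.322829 * 1.000000 = 0.3228

P(X=3) = 0.3228


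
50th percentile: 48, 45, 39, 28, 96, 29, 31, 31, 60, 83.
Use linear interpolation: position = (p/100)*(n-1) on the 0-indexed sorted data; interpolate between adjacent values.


Sorted: 28, 29, 31, 31, 39, 45, 48, 60, 83, 96
n = 10
Index = 50/100 * 9 = 4.5000
Lower = data[4] = 39, Upper = data[5] = 45
P50 = 39 + 0.5000*(6) = 42.0000

P50 = 42.0000


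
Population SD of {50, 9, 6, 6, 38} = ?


Mean = 21.8000
Variance = 344.1600
SD = sqrt(344.1600) = 18.5515

SD = 18.5515


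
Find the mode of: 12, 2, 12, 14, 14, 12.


Frequencies: 2:1, 12:3, 14:2
Max frequency = 3
Mode = 12

Mode = 12


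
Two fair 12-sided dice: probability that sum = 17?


Total outcomes = 12×12 = 144
Favorable (sum = 17): 8
P = 8/144 = 0.0556

P = 0.0556


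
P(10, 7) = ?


P(10,7) = 10!/3!
= 3628800/6
= 604800

P(10,7) = 604800


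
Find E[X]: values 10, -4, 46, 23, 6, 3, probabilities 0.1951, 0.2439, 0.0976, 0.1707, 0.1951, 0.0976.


E[X] = 10*0.1951 - 4*0.2439 + 46*0.0976 + 23*0.1707 + 6*0.1951 + 3*0.0976
= 1.9510 - 0.9756 + 4.4896 + 3.9261 + 1.1706 + 0.2928
= 10.8545

E[X] = 10.8545


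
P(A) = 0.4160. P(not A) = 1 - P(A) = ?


P(not A) = 1 - 0.4160 = 0.5840

P(not A) = 0.5840


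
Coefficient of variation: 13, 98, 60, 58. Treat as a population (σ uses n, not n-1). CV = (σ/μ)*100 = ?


Mean = 57.2500
SD = 30.1113
CV = (30.1113/57.2500)*100 = 52.5961%

CV = 52.5961%


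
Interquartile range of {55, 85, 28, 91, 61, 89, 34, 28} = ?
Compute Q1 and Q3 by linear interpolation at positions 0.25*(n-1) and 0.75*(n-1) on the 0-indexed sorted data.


Sorted: 28, 28, 34, 55, 61, 85, 89, 91
Q1 (25th %ile) = 32.5000
Q3 (75th %ile) = 86.0000
IQR = 86.0000 - 32.5000 = 53.5000

IQR = 53.5000


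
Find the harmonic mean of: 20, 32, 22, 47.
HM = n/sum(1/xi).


Sum of reciprocals = 1/20 + 1/32 + 1/22 + 1/47 = 0.147981
HM = 4/0.147981 = 27.0305

HM = 27.0305


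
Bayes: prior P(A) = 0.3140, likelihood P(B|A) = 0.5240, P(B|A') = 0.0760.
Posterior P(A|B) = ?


P(B) = P(B|A)*P(A) + P(B|A')*P(A')
= 0.5240*0.3140 + 0.0760*0.6860
= 0.164536 + 0.052136 = 0.216672
P(A|B) = 0.164536/0.216672 = 0.7594

P(A|B) = 0.7594


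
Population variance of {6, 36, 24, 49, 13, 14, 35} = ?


Mean = 25.2857
Squared deviations: 371.9388, 114.7959, 1.6531, 562.3673, 150.9388, 127.3673, 94.3673
Sum = 1423.4286
Variance = 1423.4286/7 = 203.3469

Variance = 203.3469


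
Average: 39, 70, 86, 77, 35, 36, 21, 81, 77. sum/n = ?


Sum = 39 + 70 + 86 + 77 + 35 + 36 + 21 + 81 + 77 = 522
n = 9
Mean = 522/9 = 58.0000

Mean = 58.0000


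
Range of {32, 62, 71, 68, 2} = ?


Max = 71, Min = 2
Range = 71 - 2 = 69

Range = 69


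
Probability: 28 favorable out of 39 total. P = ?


P = 28/39 = 0.7179

P = 0.7179


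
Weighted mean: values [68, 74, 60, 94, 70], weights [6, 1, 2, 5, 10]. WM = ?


Numerator = 68*6 + 74*1 + 60*2 + 94*5 + 70*10 = 1772
Denominator = 6 + 1 + 2 + 5 + 10 = 24
WM = 1772/24 = 73.8333

WM = 73.8333


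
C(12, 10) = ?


C(12,10) = 12!/(10! × 2!)
= 479001600/(3628800 × 2)
= 66

C(12,10) = 66


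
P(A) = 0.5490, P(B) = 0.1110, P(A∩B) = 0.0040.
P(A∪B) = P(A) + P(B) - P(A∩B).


P(A∪B) = 0.5490 + 0.1110 - 0.0040
= 0.6600 - 0.0040
= 0.6560

P(A∪B) = 0.6560


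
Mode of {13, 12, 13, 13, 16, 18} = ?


Frequencies: 12:1, 13:3, 16:1, 18:1
Max frequency = 3
Mode = 13

Mode = 13


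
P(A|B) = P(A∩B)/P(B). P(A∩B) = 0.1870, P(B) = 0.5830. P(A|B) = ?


P(A|B) = 0.1870/0.5830 = 0.3208

P(A|B) = 0.3208


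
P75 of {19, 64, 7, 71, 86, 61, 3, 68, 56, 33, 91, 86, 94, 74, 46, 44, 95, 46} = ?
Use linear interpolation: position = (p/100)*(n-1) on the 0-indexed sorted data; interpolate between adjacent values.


Sorted: 3, 7, 19, 33, 44, 46, 46, 56, 61, 64, 68, 71, 74, 86, 86, 91, 94, 95
n = 18
Index = 75/100 * 17 = 12.7500
Lower = data[12] = 74, Upper = data[13] = 86
P75 = 74 + 0.7500*(12) = 83.0000

P75 = 83.0000


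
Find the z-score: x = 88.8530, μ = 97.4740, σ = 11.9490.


z = (88.8530 - 97.4740)/11.9490
= -8.6210/11.9490
= -0.7215

z = -0.7215


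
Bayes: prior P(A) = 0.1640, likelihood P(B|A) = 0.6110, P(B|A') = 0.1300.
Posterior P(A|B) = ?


P(B) = P(B|A)*P(A) + P(B|A')*P(A')
= 0.6110*0.1640 + 0.1300*0.8360
= 0.100204 + 0.108680 = 0.208884
P(A|B) = 0.100204/0.208884 = 0.4797

P(A|B) = 0.4797


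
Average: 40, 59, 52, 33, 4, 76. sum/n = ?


Sum = 40 + 59 + 52 + 33 + 4 + 76 = 264
n = 6
Mean = 264/6 = 44.0000

Mean = 44.0000


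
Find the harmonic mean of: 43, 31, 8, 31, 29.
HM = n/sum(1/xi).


Sum of reciprocals = 1/43 + 1/31 + 1/8 + 1/31 + 1/29 = 0.247255
HM = 5/0.247255 = 20.2221

HM = 20.2221


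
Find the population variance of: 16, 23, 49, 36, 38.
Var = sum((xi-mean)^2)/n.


Mean = 32.4000
Squared deviations: 268.9600, 88.3600, 275.5600, 12.9600, 31.3600
Sum = 677.2000
Variance = 677.2000/5 = 135.4400

Variance = 135.4400


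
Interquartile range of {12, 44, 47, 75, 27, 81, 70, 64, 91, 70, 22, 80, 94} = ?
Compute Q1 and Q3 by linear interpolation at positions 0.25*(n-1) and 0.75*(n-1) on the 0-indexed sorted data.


Sorted: 12, 22, 27, 44, 47, 64, 70, 70, 75, 80, 81, 91, 94
Q1 (25th %ile) = 44.0000
Q3 (75th %ile) = 80.0000
IQR = 80.0000 - 44.0000 = 36.0000

IQR = 36.0000


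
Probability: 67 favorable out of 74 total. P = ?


P = 67/74 = 0.9054

P = 0.9054


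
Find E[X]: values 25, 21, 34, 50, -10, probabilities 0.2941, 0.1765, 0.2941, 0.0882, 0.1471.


E[X] = 25*0.2941 + 21*0.1765 + 34*0.2941 + 50*0.0882 - 10*0.1471
= 7.3525 + 3.7065 + 9.9994 + 4.4100 - 1.4710
= 23.9974

E[X] = 23.9974


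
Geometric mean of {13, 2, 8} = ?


Product = 13 × 2 × 8 = 208
GM = 208^(1/3) = 5.9250

GM = 5.9250


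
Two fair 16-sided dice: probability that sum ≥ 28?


Total outcomes = 16×16 = 256
Favorable (sum ≥ 28): 15
P = 15/256 = 0.0586

P = 0.0586


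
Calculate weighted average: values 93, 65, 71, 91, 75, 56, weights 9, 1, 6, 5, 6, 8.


Numerator = 93*9 + 65*1 + 71*6 + 91*5 + 75*6 + 56*8 = 2681
Denominator = 9 + 1 + 6 + 5 + 6 + 8 = 35
WM = 2681/35 = 76.6000

WM = 76.6000


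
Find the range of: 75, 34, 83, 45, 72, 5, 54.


Max = 83, Min = 5
Range = 83 - 5 = 78

Range = 78


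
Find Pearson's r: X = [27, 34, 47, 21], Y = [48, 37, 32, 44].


Mean X = 32.2500, Mean Y = 40.2500
SD X = 9.679230, SD Y = 6.179604
Cov = -52.562500
r = -52.562500/(9.679230*6.179604) = -0.8788

r = -0.8788


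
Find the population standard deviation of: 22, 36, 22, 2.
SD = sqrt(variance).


Mean = 20.5000
Variance = 146.7500
SD = sqrt(146.7500) = 12.1140

SD = 12.1140


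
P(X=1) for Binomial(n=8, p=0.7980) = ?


C(8,1) = 8
p^1 = 0.798000
(1-p)^7 = 1.372333e-05
P = 8 * 0.798000 * 1.372333e-05 = 8.7610e-05

P(X=1) = 8.7610e-05


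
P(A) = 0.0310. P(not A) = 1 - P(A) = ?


P(not A) = 1 - 0.0310 = 0.9690

P(not A) = 0.9690


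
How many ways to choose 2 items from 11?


C(11,2) = 11!/(2! × 9!)
= 39916800/(2 × 362880)
= 55

C(11,2) = 55


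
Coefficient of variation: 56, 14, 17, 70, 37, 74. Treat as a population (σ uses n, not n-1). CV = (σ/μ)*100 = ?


Mean = 44.6667
SD = 23.7884
CV = (23.7884/44.6667)*100 = 53.2577%

CV = 53.2577%


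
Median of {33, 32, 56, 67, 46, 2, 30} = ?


Sorted: 2, 30, 32, 33, 46, 56, 67
n = 7 (odd)
Middle value = 33

Median = 33


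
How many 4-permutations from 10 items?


P(10,4) = 10!/6!
= 3628800/720
= 5040

P(10,4) = 5040


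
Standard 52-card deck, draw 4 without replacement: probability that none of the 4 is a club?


P(no clubs) = (39/52) × (38/51) × (37/50) × (36/49)
= 0.3038

P = 0.3038


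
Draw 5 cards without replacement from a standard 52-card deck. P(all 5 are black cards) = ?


P(all black cards) = (26/52) × (25/51) × (24/50) × (23/49) × (22/48)
= 0.0253

P = 0.0253


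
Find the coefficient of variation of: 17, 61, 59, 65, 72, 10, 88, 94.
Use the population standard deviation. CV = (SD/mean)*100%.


Mean = 58.2500
SD = 28.3626
CV = (28.3626/58.2500)*100 = 48.6912%

CV = 48.6912%


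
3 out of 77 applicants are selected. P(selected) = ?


P = 3/77 = 0.0390

P = 0.0390


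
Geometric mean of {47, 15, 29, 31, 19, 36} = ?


Product = 47 × 15 × 29 × 31 × 19 × 36 = 433515780
GM = 433515780^(1/6) = 27.5106

GM = 27.5106


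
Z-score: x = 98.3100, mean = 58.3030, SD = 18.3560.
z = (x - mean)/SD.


z = (98.3100 - 58.3030)/18.3560
= 40.0070/18.3560
= 2.1795

z = 2.1795


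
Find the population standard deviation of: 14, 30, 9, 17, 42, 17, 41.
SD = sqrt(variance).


Mean = 24.2857
Variance = 153.0612
SD = sqrt(153.0612) = 12.3718

SD = 12.3718


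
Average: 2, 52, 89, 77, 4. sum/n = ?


Sum = 2 + 52 + 89 + 77 + 4 = 224
n = 5
Mean = 224/5 = 44.8000

Mean = 44.8000


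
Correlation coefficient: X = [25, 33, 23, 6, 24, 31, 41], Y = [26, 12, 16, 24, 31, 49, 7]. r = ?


Mean X = 26.1429, Mean Y = 23.5714
SD X = 10.091419, SD Y = 12.948879
Cov = -29.367347
r = -29.367347/(10.091419*12.948879) = -0.2247

r = -0.2247


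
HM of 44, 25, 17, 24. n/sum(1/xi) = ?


Sum of reciprocals = 1/44 + 1/25 + 1/17 + 1/24 = 0.163217
HM = 4/0.163217 = 24.5072

HM = 24.5072


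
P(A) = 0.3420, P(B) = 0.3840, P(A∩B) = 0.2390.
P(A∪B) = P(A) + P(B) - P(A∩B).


P(A∪B) = 0.3420 + 0.3840 - 0.2390
= 0.7260 - 0.2390
= 0.4870

P(A∪B) = 0.4870


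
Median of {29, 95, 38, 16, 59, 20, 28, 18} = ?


Sorted: 16, 18, 20, 28, 29, 38, 59, 95
n = 8 (even)
Middle values: 28 and 29
Median = (28+29)/2 = 28.5000

Median = 28.5000


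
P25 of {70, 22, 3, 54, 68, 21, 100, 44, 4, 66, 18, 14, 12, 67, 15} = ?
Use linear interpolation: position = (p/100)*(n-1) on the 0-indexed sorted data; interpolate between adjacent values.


Sorted: 3, 4, 12, 14, 15, 18, 21, 22, 44, 54, 66, 67, 68, 70, 100
n = 15
Index = 25/100 * 14 = 3.5000
Lower = data[3] = 14, Upper = data[4] = 15
P25 = 14 + 0.5000*(1) = 14.5000

P25 = 14.5000


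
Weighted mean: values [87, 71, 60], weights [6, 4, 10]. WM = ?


Numerator = 87*6 + 71*4 + 60*10 = 1406
Denominator = 6 + 4 + 10 = 20
WM = 1406/20 = 70.3000

WM = 70.3000


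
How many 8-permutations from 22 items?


P(22,8) = 22!/14!
= 1124000727777607680000/87178291200
= 12893126400

P(22,8) = 12893126400


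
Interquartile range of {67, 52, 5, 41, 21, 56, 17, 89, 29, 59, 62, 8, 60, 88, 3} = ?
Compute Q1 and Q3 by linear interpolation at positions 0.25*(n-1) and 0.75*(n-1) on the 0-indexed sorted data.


Sorted: 3, 5, 8, 17, 21, 29, 41, 52, 56, 59, 60, 62, 67, 88, 89
Q1 (25th %ile) = 19.0000
Q3 (75th %ile) = 61.0000
IQR = 61.0000 - 19.0000 = 42.0000

IQR = 42.0000


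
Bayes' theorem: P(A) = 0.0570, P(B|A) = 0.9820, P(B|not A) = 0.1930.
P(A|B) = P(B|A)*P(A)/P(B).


P(B) = P(B|A)*P(A) + P(B|A')*P(A')
= 0.9820*0.0570 + 0.1930*0.9430
= 0.055974 + 0.181999 = 0.237973
P(A|B) = 0.055974/0.237973 = 0.2352

P(A|B) = 0.2352


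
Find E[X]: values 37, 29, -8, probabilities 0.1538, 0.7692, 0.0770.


E[X] = 37*0.1538 + 29*0.7692 - 8*0.0770
= 5.6906 + 22.3068 - 0.6160
= 27.3814

E[X] = 27.3814


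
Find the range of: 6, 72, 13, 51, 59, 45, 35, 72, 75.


Max = 75, Min = 6
Range = 75 - 6 = 69

Range = 69


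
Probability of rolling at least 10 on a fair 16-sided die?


Favorable outcomes (roll ≥ 10): 7
Total outcomes = 16
P = 7/16 = 0.4375

P = 0.4375


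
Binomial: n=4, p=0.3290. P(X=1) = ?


C(4,1) = 4
p^1 = 0.329000
(1-p)^3 = 0.302112
P = 4 * 0.329000 * 0.302112 = 0.3976

P(X=1) = 0.3976


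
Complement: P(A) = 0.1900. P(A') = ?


P(not A) = 1 - 0.1900 = 0.8100

P(not A) = 0.8100


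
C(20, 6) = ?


C(20,6) = 20!/(6! × 14!)
= 2432902008176640000/(720 × 87178291200)
= 38760

C(20,6) = 38760


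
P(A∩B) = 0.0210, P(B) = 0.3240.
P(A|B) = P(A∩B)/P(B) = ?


P(A|B) = 0.0210/0.3240 = 0.0648

P(A|B) = 0.0648


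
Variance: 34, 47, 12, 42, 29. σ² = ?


Mean = 32.8000
Squared deviations: 1.4400, 201.6400, 432.6400, 84.6400, 14.4400
Sum = 734.8000
Variance = 734.8000/5 = 146.9600

Variance = 146.9600


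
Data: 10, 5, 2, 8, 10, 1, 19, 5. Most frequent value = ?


Frequencies: 1:1, 2:1, 5:2, 8:1, 10:2, 19:1
Max frequency = 2
Mode = 5, 10

Mode = 5, 10


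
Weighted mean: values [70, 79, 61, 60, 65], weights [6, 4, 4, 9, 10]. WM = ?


Numerator = 70*6 + 79*4 + 61*4 + 60*9 + 65*10 = 2170
Denominator = 6 + 4 + 4 + 9 + 10 = 33
WM = 2170/33 = 65.7576

WM = 65.7576


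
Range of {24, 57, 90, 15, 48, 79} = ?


Max = 90, Min = 15
Range = 90 - 15 = 75

Range = 75


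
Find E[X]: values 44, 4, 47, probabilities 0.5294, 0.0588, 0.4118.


E[X] = 44*0.5294 + 4*0.0588 + 47*0.4118
= 23.2936 + 0.2352 + 19.3546
= 42.8834

E[X] = 42.8834


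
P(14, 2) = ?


P(14,2) = 14!/12!
= 87178291200/479001600
= 182

P(14,2) = 182


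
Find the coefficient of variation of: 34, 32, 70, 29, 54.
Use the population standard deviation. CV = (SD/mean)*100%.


Mean = 43.8000
SD = 15.7785
CV = (15.7785/43.8000)*100 = 36.0239%

CV = 36.0239%


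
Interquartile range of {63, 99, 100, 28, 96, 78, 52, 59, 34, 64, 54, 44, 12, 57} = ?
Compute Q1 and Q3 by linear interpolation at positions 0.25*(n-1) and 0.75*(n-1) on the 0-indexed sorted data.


Sorted: 12, 28, 34, 44, 52, 54, 57, 59, 63, 64, 78, 96, 99, 100
Q1 (25th %ile) = 46.0000
Q3 (75th %ile) = 74.5000
IQR = 74.5000 - 46.0000 = 28.5000

IQR = 28.5000


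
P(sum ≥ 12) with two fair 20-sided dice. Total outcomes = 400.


Total outcomes = 20×20 = 400
Favorable (sum ≥ 12): 345
P = 345/400 = 0.8625

P = 0.8625


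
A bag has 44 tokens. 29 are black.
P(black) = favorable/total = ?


P = 29/44 = 0.6591

P = 0.6591


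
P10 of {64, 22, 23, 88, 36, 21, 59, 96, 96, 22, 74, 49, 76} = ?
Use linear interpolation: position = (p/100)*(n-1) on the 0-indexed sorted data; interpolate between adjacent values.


Sorted: 21, 22, 22, 23, 36, 49, 59, 64, 74, 76, 88, 96, 96
n = 13
Index = 10/100 * 12 = 1.2000
Lower = data[1] = 22, Upper = data[2] = 22
P10 = 22 + 0.2000*(0) = 22.0000

P10 = 22.0000


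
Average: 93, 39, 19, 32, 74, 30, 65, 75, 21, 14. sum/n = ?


Sum = 93 + 39 + 19 + 32 + 74 + 30 + 65 + 75 + 21 + 14 = 462
n = 10
Mean = 462/10 = 46.2000

Mean = 46.2000


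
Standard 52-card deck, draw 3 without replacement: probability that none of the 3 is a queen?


P(no queens) = (48/52) × (47/51) × (46/50)
= 0.7826

P = 0.7826


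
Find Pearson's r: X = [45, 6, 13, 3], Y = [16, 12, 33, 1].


Mean X = 16.7500, Mean Y = 15.5000
SD X = 16.708905, SD Y = 11.500000
Cov = 46.375000
r = 46.375000/(16.708905*11.500000) = 0.2413

r = 0.2413


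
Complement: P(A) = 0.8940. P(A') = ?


P(not A) = 1 - 0.8940 = 0.1060

P(not A) = 0.1060


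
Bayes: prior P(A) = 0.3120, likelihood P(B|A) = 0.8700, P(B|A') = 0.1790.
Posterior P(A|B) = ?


P(B) = P(B|A)*P(A) + P(B|A')*P(A')
= 0.8700*0.3120 + 0.1790*0.6880
= 0.271440 + 0.123152 = 0.394592
P(A|B) = 0.271440/0.394592 = 0.6879

P(A|B) = 0.6879


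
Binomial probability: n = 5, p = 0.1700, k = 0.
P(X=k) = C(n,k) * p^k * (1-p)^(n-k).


C(5,0) = 1
p^0 = 1.000000
(1-p)^5 = 0.393904
P = 1 * 1.000000 * 0.393904 = 0.3939

P(X=0) = 0.3939


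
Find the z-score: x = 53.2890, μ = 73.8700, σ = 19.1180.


z = (53.2890 - 73.8700)/19.1180
= -20.5810/19.1180
= -1.0765

z = -1.0765


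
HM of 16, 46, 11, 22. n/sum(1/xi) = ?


Sum of reciprocals = 1/16 + 1/46 + 1/11 + 1/22 = 0.220603
HM = 4/0.220603 = 18.1321

HM = 18.1321


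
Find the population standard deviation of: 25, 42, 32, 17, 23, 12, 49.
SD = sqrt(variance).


Mean = 28.5714
Variance = 151.6735
SD = sqrt(151.6735) = 12.3156

SD = 12.3156


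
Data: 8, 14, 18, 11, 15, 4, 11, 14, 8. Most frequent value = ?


Frequencies: 4:1, 8:2, 11:2, 14:2, 15:1, 18:1
Max frequency = 2
Mode = 8, 11, 14

Mode = 8, 11, 14


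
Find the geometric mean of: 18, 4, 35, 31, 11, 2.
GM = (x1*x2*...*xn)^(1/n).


Product = 18 × 4 × 35 × 31 × 11 × 2 = 1718640
GM = 1718640^(1/6) = 10.9445

GM = 10.9445


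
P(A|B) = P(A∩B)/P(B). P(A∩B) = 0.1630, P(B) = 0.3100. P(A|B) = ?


P(A|B) = 0.1630/0.3100 = 0.5258

P(A|B) = 0.5258


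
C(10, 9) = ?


C(10,9) = 10!/(9! × 1!)
= 3628800/(362880 × 1)
= 10

C(10,9) = 10


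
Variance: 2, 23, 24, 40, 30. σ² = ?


Mean = 23.8000
Squared deviations: 475.2400, 0.6400, 0.0400, 262.4400, 38.4400
Sum = 776.8000
Variance = 776.8000/5 = 155.3600

Variance = 155.3600


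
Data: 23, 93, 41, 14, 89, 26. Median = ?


Sorted: 14, 23, 26, 41, 89, 93
n = 6 (even)
Middle values: 26 and 41
Median = (26+41)/2 = 33.5000

Median = 33.5000


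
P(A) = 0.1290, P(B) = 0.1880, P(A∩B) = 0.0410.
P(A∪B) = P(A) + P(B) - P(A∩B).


P(A∪B) = 0.1290 + 0.1880 - 0.0410
= 0.3170 - 0.0410
= 0.2760

P(A∪B) = 0.2760


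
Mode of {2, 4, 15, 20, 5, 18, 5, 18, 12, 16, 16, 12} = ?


Frequencies: 2:1, 4:1, 5:2, 12:2, 15:1, 16:2, 18:2, 20:1
Max frequency = 2
Mode = 5, 12, 16, 18

Mode = 5, 12, 16, 18


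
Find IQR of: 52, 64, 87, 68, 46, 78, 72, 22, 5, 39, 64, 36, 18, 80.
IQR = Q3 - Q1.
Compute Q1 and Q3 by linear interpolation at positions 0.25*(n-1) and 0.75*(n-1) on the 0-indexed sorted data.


Sorted: 5, 18, 22, 36, 39, 46, 52, 64, 64, 68, 72, 78, 80, 87
Q1 (25th %ile) = 36.7500
Q3 (75th %ile) = 71.0000
IQR = 71.0000 - 36.7500 = 34.2500

IQR = 34.2500


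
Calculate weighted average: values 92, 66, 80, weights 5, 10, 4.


Numerator = 92*5 + 66*10 + 80*4 = 1440
Denominator = 5 + 10 + 4 = 19
WM = 1440/19 = 75.7895

WM = 75.7895


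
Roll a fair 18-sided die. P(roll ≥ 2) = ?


Favorable outcomes (roll ≥ 2): 17
Total outcomes = 18
P = 17/18 = 0.9444

P = 0.9444


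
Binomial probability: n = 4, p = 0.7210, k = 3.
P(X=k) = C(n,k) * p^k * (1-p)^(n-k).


C(4,3) = 4
p^3 = 0.374805
(1-p)^1 = 0.279000
P = 4 * 0.374805 * 0.279000 = 0.4183

P(X=3) = 0.4183


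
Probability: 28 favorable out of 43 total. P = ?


P = 28/43 = 0.6512

P = 0.6512


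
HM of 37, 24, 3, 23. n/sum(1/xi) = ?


Sum of reciprocals = 1/37 + 1/24 + 1/3 + 1/23 = 0.445505
HM = 4/0.445505 = 8.9786

HM = 8.9786


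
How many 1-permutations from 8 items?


P(8,1) = 8!/7!
= 40320/5040
= 8

P(8,1) = 8


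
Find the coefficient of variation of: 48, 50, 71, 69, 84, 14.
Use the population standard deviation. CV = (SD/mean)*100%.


Mean = 56.0000
SD = 22.5167
CV = (22.5167/56.0000)*100 = 40.2083%

CV = 40.2083%


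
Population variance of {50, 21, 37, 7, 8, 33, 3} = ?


Mean = 22.7143
Squared deviations: 744.5102, 2.9388, 204.0816, 246.9388, 216.5102, 105.7959, 388.6531
Sum = 1909.4286
Variance = 1909.4286/7 = 272.7755

Variance = 272.7755


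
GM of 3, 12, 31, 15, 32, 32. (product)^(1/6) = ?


Product = 3 × 12 × 31 × 15 × 32 × 32 = 17141760
GM = 17141760^(1/6) = 16.0574

GM = 16.0574


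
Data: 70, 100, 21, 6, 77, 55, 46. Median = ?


Sorted: 6, 21, 46, 55, 70, 77, 100
n = 7 (odd)
Middle value = 55

Median = 55


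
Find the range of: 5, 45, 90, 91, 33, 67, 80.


Max = 91, Min = 5
Range = 91 - 5 = 86

Range = 86


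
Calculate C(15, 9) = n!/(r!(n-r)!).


C(15,9) = 15!/(9! × 6!)
= 1307674368000/(362880 × 720)
= 5005

C(15,9) = 5005


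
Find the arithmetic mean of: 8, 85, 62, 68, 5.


Sum = 8 + 85 + 62 + 68 + 5 = 228
n = 5
Mean = 228/5 = 45.6000

Mean = 45.6000


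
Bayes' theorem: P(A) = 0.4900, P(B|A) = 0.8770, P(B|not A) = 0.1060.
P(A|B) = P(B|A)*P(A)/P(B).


P(B) = P(B|A)*P(A) + P(B|A')*P(A')
= 0.8770*0.4900 + 0.1060*0.5100
= 0.429730 + 0.054060 = 0.483790
P(A|B) = 0.429730/0.483790 = 0.8883

P(A|B) = 0.8883


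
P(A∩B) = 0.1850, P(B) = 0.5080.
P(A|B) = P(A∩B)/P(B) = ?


P(A|B) = 0.1850/0.5080 = 0.3642

P(A|B) = 0.3642


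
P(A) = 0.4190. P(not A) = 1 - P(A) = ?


P(not A) = 1 - 0.4190 = 0.5810

P(not A) = 0.5810


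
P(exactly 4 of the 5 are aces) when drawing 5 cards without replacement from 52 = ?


Hypergeometric: P(X=4) = C(4,4)·C(48,1) / C(52,5)
= 1 × 48 / 2598960
= 48/2598960 = 1.8469e-05

P = 1.8469e-05


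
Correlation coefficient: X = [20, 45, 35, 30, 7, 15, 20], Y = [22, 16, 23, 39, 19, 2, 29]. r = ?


Mean X = 24.5714, Mean Y = 21.4286
SD X = 11.938619, SD Y = 10.567567
Cov = 27.469388
r = 27.469388/(11.938619*10.567567) = 0.2177

r = 0.2177


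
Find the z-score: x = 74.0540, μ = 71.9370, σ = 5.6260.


z = (74.0540 - 71.9370)/5.6260
= 2.1170/5.6260
= 0.3763

z = 0.3763


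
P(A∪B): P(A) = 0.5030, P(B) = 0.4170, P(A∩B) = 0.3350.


P(A∪B) = 0.5030 + 0.4170 - 0.3350
= 0.9200 - 0.3350
= 0.5850

P(A∪B) = 0.5850


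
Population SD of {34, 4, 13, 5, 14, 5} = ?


Mean = 12.5000
Variance = 108.2500
SD = sqrt(108.2500) = 10.4043

SD = 10.4043


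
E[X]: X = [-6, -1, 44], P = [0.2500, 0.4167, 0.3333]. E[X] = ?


E[X] = -6*0.2500 - 1*0.4167 + 44*0.3333
= -1.5000 - 0.4167 + 14.6652
= 12.7485

E[X] = 12.7485


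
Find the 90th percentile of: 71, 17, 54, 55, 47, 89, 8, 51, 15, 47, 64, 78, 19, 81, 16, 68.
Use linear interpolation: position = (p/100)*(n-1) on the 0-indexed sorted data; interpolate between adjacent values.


Sorted: 8, 15, 16, 17, 19, 47, 47, 51, 54, 55, 64, 68, 71, 78, 81, 89
n = 16
Index = 90/100 * 15 = 13.5000
Lower = data[13] = 78, Upper = data[14] = 81
P90 = 78 + 0.5000*(3) = 79.5000

P90 = 79.5000


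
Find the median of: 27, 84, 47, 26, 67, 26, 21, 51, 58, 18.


Sorted: 18, 21, 26, 26, 27, 47, 51, 58, 67, 84
n = 10 (even)
Middle values: 27 and 47
Median = (27+47)/2 = 37.0000

Median = 37.0000


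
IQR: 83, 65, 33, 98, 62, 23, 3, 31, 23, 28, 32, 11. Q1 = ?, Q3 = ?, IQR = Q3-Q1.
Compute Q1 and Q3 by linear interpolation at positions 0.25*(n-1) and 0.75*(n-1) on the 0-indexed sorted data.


Sorted: 3, 11, 23, 23, 28, 31, 32, 33, 62, 65, 83, 98
Q1 (25th %ile) = 23.0000
Q3 (75th %ile) = 62.7500
IQR = 62.7500 - 23.0000 = 39.7500

IQR = 39.7500


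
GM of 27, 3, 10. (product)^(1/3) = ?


Product = 27 × 3 × 10 = 810
GM = 810^(1/3) = 9.3217

GM = 9.3217


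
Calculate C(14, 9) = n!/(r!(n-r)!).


C(14,9) = 14!/(9! × 5!)
= 87178291200/(362880 × 120)
= 2002

C(14,9) = 2002


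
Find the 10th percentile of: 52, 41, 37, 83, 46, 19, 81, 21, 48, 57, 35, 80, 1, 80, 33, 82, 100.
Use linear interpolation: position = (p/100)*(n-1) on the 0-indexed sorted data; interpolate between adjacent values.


Sorted: 1, 19, 21, 33, 35, 37, 41, 46, 48, 52, 57, 80, 80, 81, 82, 83, 100
n = 17
Index = 10/100 * 16 = 1.6000
Lower = data[1] = 19, Upper = data[2] = 21
P10 = 19 + 0.6000*(2) = 20.2000

P10 = 20.2000


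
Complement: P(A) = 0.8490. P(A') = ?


P(not A) = 1 - 0.8490 = 0.1510

P(not A) = 0.1510


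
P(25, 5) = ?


P(25,5) = 25!/20!
= 15511210043330985984000000/2432902008176640000
= 6375600

P(25,5) = 6375600


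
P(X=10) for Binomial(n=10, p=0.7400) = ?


C(10,10) = 1
p^10 = 0.049240
(1-p)^0 = 1.000000
P = 1 * 0.049240 * 1.000000 = 0.0492

P(X=10) = 0.0492


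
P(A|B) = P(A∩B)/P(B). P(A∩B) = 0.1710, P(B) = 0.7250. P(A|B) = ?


P(A|B) = 0.1710/0.7250 = 0.2359

P(A|B) = 0.2359


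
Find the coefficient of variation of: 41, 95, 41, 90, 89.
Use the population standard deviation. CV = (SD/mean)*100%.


Mean = 71.2000
SD = 24.7419
CV = (24.7419/71.2000)*100 = 34.7498%

CV = 34.7498%


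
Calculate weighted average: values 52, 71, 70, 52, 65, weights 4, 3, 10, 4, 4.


Numerator = 52*4 + 71*3 + 70*10 + 52*4 + 65*4 = 1589
Denominator = 4 + 3 + 10 + 4 + 4 = 25
WM = 1589/25 = 63.5600

WM = 63.5600


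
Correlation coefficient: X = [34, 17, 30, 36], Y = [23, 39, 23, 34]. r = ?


Mean X = 29.2500, Mean Y = 29.7500
SD X = 7.395100, SD Y = 6.977643
Cov = -30.437500
r = -30.437500/(7.395100*6.977643) = -0.5899

r = -0.5899


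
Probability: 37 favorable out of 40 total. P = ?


P = 37/40 = 0.9250

P = 0.9250


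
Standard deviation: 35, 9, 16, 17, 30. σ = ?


Mean = 21.4000
Variance = 92.2400
SD = sqrt(92.2400) = 9.6042

SD = 9.6042


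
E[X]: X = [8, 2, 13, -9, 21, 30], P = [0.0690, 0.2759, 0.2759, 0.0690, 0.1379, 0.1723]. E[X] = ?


E[X] = 8*0.0690 + 2*0.2759 + 13*0.2759 - 9*0.0690 + 21*0.1379 + 30*0.1723
= 0.5520 + 0.5518 + 3.5867 - 0.6210 + 2.8959 + 5.1690
= 12.1344

E[X] = 12.1344


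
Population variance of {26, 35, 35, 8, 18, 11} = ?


Mean = 22.1667
Squared deviations: 14.6944, 164.6944, 164.6944, 200.6944, 17.3611, 124.6944
Sum = 686.8333
Variance = 686.8333/6 = 114.4722

Variance = 114.4722


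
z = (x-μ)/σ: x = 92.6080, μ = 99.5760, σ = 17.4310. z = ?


z = (92.6080 - 99.5760)/17.4310
= -6.9680/17.4310
= -0.3997

z = -0.3997


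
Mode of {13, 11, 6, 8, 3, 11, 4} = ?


Frequencies: 3:1, 4:1, 6:1, 8:1, 11:2, 13:1
Max frequency = 2
Mode = 11

Mode = 11


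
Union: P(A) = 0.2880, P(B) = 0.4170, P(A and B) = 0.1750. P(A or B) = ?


P(A∪B) = 0.2880 + 0.4170 - 0.1750
= 0.7050 - 0.1750
= 0.5300

P(A∪B) = 0.5300


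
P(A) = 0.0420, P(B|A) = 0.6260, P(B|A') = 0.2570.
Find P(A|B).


P(B) = P(B|A)*P(A) + P(B|A')*P(A')
= 0.6260*0.0420 + 0.2570*0.9580
= 0.026292 + 0.246206 = 0.272498
P(A|B) = 0.026292/0.272498 = 0.0965

P(A|B) = 0.0965


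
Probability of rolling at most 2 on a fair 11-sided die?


Favorable outcomes (roll ≤ 2): 2
Total outcomes = 11
P = 2/11 = 0.1818

P = 0.1818


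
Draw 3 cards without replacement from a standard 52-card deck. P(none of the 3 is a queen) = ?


P(no queens) = (48/52) × (47/51) × (46/50)
= 0.7826

P = 0.7826


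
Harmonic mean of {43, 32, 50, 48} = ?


Sum of reciprocals = 1/43 + 1/32 + 1/50 + 1/48 = 0.095339
HM = 4/0.095339 = 41.9555

HM = 41.9555


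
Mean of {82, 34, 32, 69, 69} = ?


Sum = 82 + 34 + 32 + 69 + 69 = 286
n = 5
Mean = 286/5 = 57.2000

Mean = 57.2000


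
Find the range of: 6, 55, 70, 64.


Max = 70, Min = 6
Range = 70 - 6 = 64

Range = 64


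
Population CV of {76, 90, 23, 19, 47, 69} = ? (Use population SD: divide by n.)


Mean = 54.0000
SD = 26.5832
CV = (26.5832/54.0000)*100 = 49.2282%

CV = 49.2282%


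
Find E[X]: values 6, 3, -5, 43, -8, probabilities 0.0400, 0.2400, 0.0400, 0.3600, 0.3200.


E[X] = 6*0.0400 + 3*0.2400 - 5*0.0400 + 43*0.3600 - 8*0.3200
= 0.2400 + 0.7200 - 0.2000 + 15.4800 - 2.5600
= 13.6800

E[X] = 13.6800
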